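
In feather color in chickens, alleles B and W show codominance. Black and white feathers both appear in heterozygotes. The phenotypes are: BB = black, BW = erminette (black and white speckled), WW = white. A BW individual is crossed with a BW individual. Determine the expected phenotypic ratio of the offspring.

Punnett square for BW × BW:
Offspring genotypes: 1 BB, 2 BW, 1 WW
Phenotype counts: 1 black, 2 erminette (black and white speckled), 1 white
Ratio: 1 black : 2 erminette (black and white speckled) : 1 white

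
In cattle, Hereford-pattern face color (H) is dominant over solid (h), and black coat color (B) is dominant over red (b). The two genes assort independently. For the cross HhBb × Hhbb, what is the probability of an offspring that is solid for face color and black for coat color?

Dihybrid cross HhBb × Hhbb — consider each gene separately:
face color: Hh × Hh → 1 HH, 2 Hh, 1 hh → 3 H_ : 1 hh (out of 4)
coat color: Bb × bb → 2 Bb, 2 bb → 2 B_ : 2 bb (out of 4)
Looking for: solid (hh) and black (B_)
P(solid) = 1/4, P(black) = 2/4
P(both) = 1/4 × 2/4 = 2/16 = 1/8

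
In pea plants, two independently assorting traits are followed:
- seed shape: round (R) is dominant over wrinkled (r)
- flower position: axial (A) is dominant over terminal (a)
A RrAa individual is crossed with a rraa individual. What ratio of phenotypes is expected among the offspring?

Dihybrid cross RrAa × rraa — consider each gene separately:
seed shape: Rr × rr → 2 Rr, 2 rr → 2 R_ : 2 rr (out of 4)
flower position: Aa × aa → 2 Aa, 2 aa → 2 A_ : 2 aa (out of 4)
Combine (counts out of 4 × 4 = 16): round/axial (R_A_) = 2×2 = 4; round/terminal (R_aa) = 2×2 = 4; wrinkled/axial (rrA_) = 2×2 = 4; wrinkled/terminal (rraa) = 2×2 = 4
Phenotype counts (out of 16): 4 round/axial, 4 round/terminal, 4 wrinkled/axial, 4 wrinkled/terminal
Ratio: 1 round/axial : 1 round/terminal : 1 wrinkled/axial : 1 wrinkled/terminal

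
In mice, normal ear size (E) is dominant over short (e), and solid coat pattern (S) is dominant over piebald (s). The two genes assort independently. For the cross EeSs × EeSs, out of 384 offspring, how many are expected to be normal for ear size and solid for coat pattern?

Dihybrid cross EeSs × EeSs — consider each gene separately:
ear size: Ee × Ee → 1 EE, 2 Ee, 1 ee → 3 E_ : 1 ee (out of 4)
coat pattern: Ss × Ss → 1 SS, 2 Ss, 1 ss → 3 S_ : 1 ss (out of 4)
Looking for: normal (E_) and solid (S_)
P(normal) = 3/4, P(solid) = 3/4
P(both) = 3/4 × 3/4 = 9/16
Expected count = 9/16 × 384 = 216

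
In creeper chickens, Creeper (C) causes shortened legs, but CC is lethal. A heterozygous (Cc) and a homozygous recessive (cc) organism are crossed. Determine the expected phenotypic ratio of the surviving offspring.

Cross: Cc × cc
Punnett square offspring (before lethality): 2 Cc, 2 cc
No CC offspring are produced in this cross.
Ratio: 1 creeper : 1 normal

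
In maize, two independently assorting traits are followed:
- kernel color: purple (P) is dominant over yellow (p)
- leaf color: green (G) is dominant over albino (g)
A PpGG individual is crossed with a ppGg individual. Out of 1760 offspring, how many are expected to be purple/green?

Dihybrid cross PpGG × ppGg — consider each gene separately:
kernel color: Pp × pp → 2 Pp, 2 pp → 2 P_ : 2 pp (out of 4)
leaf color: GG × Gg → 2 GG, 2 Gg → 4 G_ (out of 4)
Combine (counts out of 4 × 4 = 16): purple/green (P_G_) = 2×4 = 8; yellow/green (ppG_) = 2×4 = 8
Phenotype counts (out of 16): 8 purple/green, 8 yellow/green
purple/green: 8 out of 16 → fraction 1/2
Expected count = 1/2 × 1760 = 880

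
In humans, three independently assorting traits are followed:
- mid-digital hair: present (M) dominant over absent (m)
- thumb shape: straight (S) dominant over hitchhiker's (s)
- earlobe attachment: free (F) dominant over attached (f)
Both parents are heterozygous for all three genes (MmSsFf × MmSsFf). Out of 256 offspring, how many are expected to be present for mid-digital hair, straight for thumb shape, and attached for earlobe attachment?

Trihybrid cross: MmSsFf × MmSsFf
Each trait segregates independently with a 3:1 phenotypic ratio, so each gene contributes 3/4 (dominant) or 1/4 (recessive).
Target: present (mid-digital hair), straight (thumb shape), attached (earlobe attachment)
Probability = product of independent per-trait probabilities
= 3/4 × 3/4 × 1/4 = 9/64
Expected count = 9/64 × 256 = 36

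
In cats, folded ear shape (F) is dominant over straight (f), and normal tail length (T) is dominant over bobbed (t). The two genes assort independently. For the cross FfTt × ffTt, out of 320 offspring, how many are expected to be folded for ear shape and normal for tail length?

Dihybrid cross FfTt × ffTt — consider each gene separately:
ear shape: Ff × ff → 2 Ff, 2 ff → 2 F_ : 2 ff (out of 4)
tail length: Tt × Tt → 1 TT, 2 Tt, 1 tt → 3 T_ : 1 tt (out of 4)
Looking for: folded (F_) and normal (T_)
P(folded) = 2/4, P(normal) = 3/4
P(both) = 2/4 × 3/4 = 6/16 = 3/8
Expected count = 3/8 × 320 = 120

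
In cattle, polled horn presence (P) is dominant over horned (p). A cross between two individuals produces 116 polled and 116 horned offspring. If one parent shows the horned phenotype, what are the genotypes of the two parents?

Observed offspring: 116 polled, 116 horned
The observed ratio simplifies to 1:1. One parent shows horned, so its genotype must be pp. A 1:1 offspring split requires the other parent to be heterozygous (Pp).
Parent genotypes: pp × Pp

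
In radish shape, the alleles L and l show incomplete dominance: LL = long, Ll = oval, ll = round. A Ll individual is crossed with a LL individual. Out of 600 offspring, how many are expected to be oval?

Punnett square for Ll × LL:
Offspring genotypes: 2 LL, 2 Ll
Phenotype counts: 2 long, 2 oval
oval: 2 out of 4 → fraction 1/2
Expected count = 1/2 × 600 = 300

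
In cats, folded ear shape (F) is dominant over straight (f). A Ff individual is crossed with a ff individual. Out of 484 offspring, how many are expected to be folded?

Punnett square for Ff × ff:
Offspring genotypes: 2 Ff, 2 ff
folded: 2, straight: 2
folded: 2 out of 4 → fraction 1/2
Expected count = 1/2 × 484 = 242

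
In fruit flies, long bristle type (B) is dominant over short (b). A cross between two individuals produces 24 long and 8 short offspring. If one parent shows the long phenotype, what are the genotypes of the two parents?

Observed offspring: 24 long, 8 short
The observed ratio simplifies to 3:1. Short (bb) offspring appear, so each parent must contribute one b allele. The parent stated to show long carries B, so it is Bb. The other parent is then either Bb or bb: Bb × bb would give a 1:1 split, whereas Bb × Bb gives 3:1 — matching the data. So both parents are heterozygous (Bb × Bb).
Parent genotypes: Bb × Bb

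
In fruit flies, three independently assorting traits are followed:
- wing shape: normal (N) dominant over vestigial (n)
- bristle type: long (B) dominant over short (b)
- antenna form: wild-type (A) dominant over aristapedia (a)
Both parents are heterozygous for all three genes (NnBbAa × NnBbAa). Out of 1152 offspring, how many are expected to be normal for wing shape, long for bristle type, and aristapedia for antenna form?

Trihybrid cross: NnBbAa × NnBbAa
Each trait segregates independently with a 3:1 phenotypic ratio, so each gene contributes 3/4 (dominant) or 1/4 (recessive).
Target: normal (wing shape), long (bristle type), aristapedia (antenna form)
Probability = product of independent per-trait probabilities
= 3/4 × 3/4 × 1/4 = 9/64
Expected count = 9/64 × 1152 = 162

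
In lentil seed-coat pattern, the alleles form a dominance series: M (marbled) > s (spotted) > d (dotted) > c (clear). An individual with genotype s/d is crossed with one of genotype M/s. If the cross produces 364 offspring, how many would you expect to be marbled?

Cross: s/d × M/s
Allele dominance: M > s > d > c
Offspring genotypes: 1 M/s, 1 s/s, 1 M/d, 1 s/d
Phenotype counts: 2 marbled, 2 spotted
marbled: 2 out of 4 → fraction 1/2
Expected count = 1/2 × 364 = 182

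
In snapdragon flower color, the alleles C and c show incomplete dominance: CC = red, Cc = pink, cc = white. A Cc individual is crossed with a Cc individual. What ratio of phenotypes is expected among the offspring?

Punnett square for Cc × Cc:
Offspring genotypes: 1 CC, 2 Cc, 1 cc
Phenotype counts: 1 red, 2 pink, 1 white
Ratio: 1 red : 2 pink : 1 white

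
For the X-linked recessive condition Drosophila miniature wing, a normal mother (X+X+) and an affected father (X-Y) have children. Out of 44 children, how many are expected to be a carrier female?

Cross: X+X+ × X-Y
Offspring: 2 X+X-, 2 X+Y
Probability of a carrier female: 2/4 = 1/2
Expected count = 1/2 × 44 = 22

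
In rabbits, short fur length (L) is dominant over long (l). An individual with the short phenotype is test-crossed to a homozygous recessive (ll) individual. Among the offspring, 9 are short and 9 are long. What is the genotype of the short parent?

Test cross: ? × ll
Offspring: 9 short, 9 long — approximately 1:1.
A 1:1 ratio in a test cross indicates the unknown parent is heterozygous (Ll).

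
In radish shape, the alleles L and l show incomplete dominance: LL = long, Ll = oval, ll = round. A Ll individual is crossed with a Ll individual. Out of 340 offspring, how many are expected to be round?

Punnett square for Ll × Ll:
Offspring genotypes: 1 LL, 2 Ll, 1 ll
Phenotype counts: 1 long, 2 oval, 1 round
round: 1 out of 4 → fraction 1/4
Expected count = 1/4 × 340 = 85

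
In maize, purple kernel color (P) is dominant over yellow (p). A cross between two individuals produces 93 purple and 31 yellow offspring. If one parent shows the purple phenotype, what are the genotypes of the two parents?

Observed offspring: 93 purple, 31 yellow
The observed ratio simplifies to 3:1. Yellow (pp) offspring appear, so each parent must contribute one p allele. The parent stated to show purple carries P, so it is Pp. The other parent is then either Pp or pp: Pp × pp would give a 1:1 split, whereas Pp × Pp gives 3:1 — matching the data. So both parents are heterozygous (Pp × Pp).
Parent genotypes: Pp × Pp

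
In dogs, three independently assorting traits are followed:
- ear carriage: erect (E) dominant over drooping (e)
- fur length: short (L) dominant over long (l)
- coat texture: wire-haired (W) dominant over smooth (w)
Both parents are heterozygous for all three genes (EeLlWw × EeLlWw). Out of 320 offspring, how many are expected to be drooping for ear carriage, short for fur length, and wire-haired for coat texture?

Trihybrid cross: EeLlWw × EeLlWw
Each trait segregates independently with a 3:1 phenotypic ratio, so each gene contributes 3/4 (dominant) or 1/4 (recessive).
Target: drooping (ear carriage), short (fur length), wire-haired (coat texture)
Probability = product of independent per-trait probabilities
= 1/4 × 3/4 × 3/4 = 9/64
Expected count = 9/64 × 320 = 45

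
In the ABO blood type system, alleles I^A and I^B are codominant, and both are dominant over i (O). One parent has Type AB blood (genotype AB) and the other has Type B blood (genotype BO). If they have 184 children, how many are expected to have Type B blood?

Cross: AB × BO
Possible offspring genotypes: 1 AB, 1 AO, 1 BB, 1 BO
Blood type counts: 1 Type AB, 1 Type A, 2 Type B
Probability of Type B: 2/4 = 1/2
Expected count = 1/2 × 184 = 92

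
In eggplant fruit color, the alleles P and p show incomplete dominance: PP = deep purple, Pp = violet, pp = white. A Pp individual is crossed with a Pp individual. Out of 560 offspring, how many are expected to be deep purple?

Punnett square for Pp × Pp:
Offspring genotypes: 1 PP, 2 Pp, 1 pp
Phenotype counts: 1 deep purple, 2 violet, 1 white
deep purple: 1 out of 4 → fraction 1/4
Expected count = 1/4 × 560 = 140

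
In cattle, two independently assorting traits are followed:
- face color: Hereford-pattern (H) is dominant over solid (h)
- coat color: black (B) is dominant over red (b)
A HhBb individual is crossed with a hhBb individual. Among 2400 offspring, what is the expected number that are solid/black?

Dihybrid cross HhBb × hhBb — consider each gene separately:
face color: Hh × hh → 2 Hh, 2 hh → 2 H_ : 2 hh (out of 4)
coat color: Bb × Bb → 1 BB, 2 Bb, 1 bb → 3 B_ : 1 bb (out of 4)
Combine (counts out of 4 × 4 = 16): Hereford-pattern/black (H_B_) = 2×3 = 6; Hereford-pattern/red (H_bb) = 2×1 = 2; solid/black (hhB_) = 2×3 = 6; solid/red (hhbb) = 2×1 = 2
Phenotype counts (out of 16): 6 Hereford-pattern/black, 2 Hereford-pattern/red, 6 solid/black, 2 solid/red
solid/black: 6 out of 16 → fraction 3/8
Expected count = 3/8 × 2400 = 900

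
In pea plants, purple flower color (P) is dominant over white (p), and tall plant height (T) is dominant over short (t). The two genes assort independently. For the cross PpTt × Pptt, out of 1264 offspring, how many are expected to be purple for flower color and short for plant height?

Dihybrid cross PpTt × Pptt — consider each gene separately:
flower color: Pp × Pp → 1 PP, 2 Pp, 1 pp → 3 P_ : 1 pp (out of 4)
plant height: Tt × tt → 2 Tt, 2 tt → 2 T_ : 2 tt (out of 4)
Looking for: purple (P_) and short (tt)
P(purple) = 3/4, P(short) = 2/4
P(both) = 3/4 × 2/4 = 6/16 = 3/8
Expected count = 3/8 × 1264 = 474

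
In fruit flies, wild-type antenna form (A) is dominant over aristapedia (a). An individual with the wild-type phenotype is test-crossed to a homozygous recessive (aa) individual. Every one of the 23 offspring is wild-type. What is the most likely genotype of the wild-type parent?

Test cross: ? × aa
All offspring are wild-type.
If the unknown parent were heterozygous (Aa), about half of 23 offspring would be aristapedia; none are. The unknown parent is most likely homozygous dominant (AA).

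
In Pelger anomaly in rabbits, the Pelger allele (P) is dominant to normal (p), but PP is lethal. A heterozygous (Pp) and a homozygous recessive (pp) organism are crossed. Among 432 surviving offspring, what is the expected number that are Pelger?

Cross: Pp × pp
Punnett square offspring (before lethality): 2 Pp, 2 pp
No PP offspring are produced in this cross.
Pelger: 2 out of 4 → fraction 1/2
Expected count = 1/2 × 432 = 216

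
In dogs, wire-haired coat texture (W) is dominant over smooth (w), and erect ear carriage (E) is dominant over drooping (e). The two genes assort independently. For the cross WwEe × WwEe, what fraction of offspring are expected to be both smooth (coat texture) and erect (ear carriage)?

Dihybrid cross WwEe × WwEe — consider each gene separately:
coat texture: Ww × Ww → 1 WW, 2 Ww, 1 ww → 3 W_ : 1 ww (out of 4)
ear carriage: Ee × Ee → 1 EE, 2 Ee, 1 ee → 3 E_ : 1 ee (out of 4)
Looking for: smooth (ww) and erect (E_)
P(smooth) = 1/4, P(erect) = 3/4
P(both) = 1/4 × 3/4 = 3/16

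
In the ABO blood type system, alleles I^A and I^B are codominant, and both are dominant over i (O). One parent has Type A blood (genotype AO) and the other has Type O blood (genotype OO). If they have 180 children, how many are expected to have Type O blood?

Cross: AO × OO
Possible offspring genotypes: 2 AO, 2 OO
Blood type counts: 2 Type A, 2 Type O
Probability of Type O: 2/4 = 1/2
Expected count = 1/2 × 180 = 90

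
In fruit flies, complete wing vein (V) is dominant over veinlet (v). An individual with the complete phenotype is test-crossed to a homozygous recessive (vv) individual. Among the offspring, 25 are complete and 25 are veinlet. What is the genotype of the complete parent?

Test cross: ? × vv
Offspring: 25 complete, 25 veinlet — approximately 1:1.
A 1:1 ratio in a test cross indicates the unknown parent is heterozygous (Vv).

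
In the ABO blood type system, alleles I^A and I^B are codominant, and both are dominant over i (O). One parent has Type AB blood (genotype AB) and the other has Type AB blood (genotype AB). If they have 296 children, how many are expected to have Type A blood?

Cross: AB × AB
Possible offspring genotypes: 1 AA, 2 AB, 1 BB
Blood type counts: 1 Type A, 2 Type AB, 1 Type B
Probability of Type A: 1/4
Expected count = 1/4 × 296 = 74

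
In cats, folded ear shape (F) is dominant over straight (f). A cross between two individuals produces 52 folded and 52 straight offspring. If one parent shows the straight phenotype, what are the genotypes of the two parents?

Observed offspring: 52 folded, 52 straight
The observed ratio simplifies to 1:1. One parent shows straight, so its genotype must be ff. A 1:1 offspring split requires the other parent to be heterozygous (Ff).
Parent genotypes: ff × Ff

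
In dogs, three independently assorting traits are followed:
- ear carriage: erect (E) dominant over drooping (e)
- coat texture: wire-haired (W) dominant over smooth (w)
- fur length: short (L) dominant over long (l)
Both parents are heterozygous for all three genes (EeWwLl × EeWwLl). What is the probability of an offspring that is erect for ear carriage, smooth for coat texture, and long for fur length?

Trihybrid cross: EeWwLl × EeWwLl
Each trait segregates independently with a 3:1 phenotypic ratio, so each gene contributes 3/4 (dominant) or 1/4 (recessive).
Target: erect (ear carriage), smooth (coat texture), long (fur length)
Probability = product of independent per-trait probabilities
= 3/4 × 1/4 × 1/4 = 3/64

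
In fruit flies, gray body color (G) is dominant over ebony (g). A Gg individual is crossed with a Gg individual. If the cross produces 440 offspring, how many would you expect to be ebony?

Punnett square for Gg × Gg:
Offspring genotypes: 1 GG, 2 Gg, 1 gg
gray: 3, ebony: 1
ebony: 1 out of 4 → fraction 1/4
Expected count = 1/4 × 440 = 110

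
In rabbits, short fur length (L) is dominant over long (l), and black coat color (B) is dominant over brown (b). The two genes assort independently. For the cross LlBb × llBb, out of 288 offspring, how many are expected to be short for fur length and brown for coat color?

Dihybrid cross LlBb × llBb — consider each gene separately:
fur length: Ll × ll → 2 Ll, 2 ll → 2 L_ : 2 ll (out of 4)
coat color: Bb × Bb → 1 BB, 2 Bb, 1 bb → 3 B_ : 1 bb (out of 4)
Looking for: short (L_) and brown (bb)
P(short) = 2/4, P(brown) = 1/4
P(both) = 2/4 × 1/4 = 2/16 = 1/8
Expected count = 1/8 × 288 = 36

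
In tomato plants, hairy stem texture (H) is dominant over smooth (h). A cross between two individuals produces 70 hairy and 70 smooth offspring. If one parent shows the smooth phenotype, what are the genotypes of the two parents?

Observed offspring: 70 hairy, 70 smooth
The observed ratio simplifies to 1:1. One parent shows smooth, so its genotype must be hh. A 1:1 offspring split requires the other parent to be heterozygous (Hh).
Parent genotypes: hh × Hh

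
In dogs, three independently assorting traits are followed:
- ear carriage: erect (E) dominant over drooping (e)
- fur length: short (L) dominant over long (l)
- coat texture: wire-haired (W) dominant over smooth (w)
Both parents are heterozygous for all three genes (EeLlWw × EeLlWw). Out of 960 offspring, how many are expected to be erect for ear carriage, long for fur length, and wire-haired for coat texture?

Trihybrid cross: EeLlWw × EeLlWw
Each trait segregates independently with a 3:1 phenotypic ratio, so each gene contributes 3/4 (dominant) or 1/4 (recessive).
Target: erect (ear carriage), long (fur length), wire-haired (coat texture)
Probability = product of independent per-trait probabilities
= 3/4 × 1/4 × 3/4 = 9/64
Expected count = 9/64 × 960 = 135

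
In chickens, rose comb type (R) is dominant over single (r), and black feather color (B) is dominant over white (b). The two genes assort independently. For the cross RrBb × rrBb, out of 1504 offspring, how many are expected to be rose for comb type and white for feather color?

Dihybrid cross RrBb × rrBb — consider each gene separately:
comb type: Rr × rr → 2 Rr, 2 rr → 2 R_ : 2 rr (out of 4)
feather color: Bb × Bb → 1 BB, 2 Bb, 1 bb → 3 B_ : 1 bb (out of 4)
Looking for: rose (R_) and white (bb)
P(rose) = 2/4, P(white) = 1/4
P(both) = 2/4 × 1/4 = 2/16 = 1/8
Expected count = 1/8 × 1504 = 188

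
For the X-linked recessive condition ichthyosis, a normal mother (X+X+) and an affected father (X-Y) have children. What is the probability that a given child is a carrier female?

Cross: X+X+ × X-Y
Offspring: 2 X+X-, 2 X+Y
Probability of a carrier female: 2/4 = 1/2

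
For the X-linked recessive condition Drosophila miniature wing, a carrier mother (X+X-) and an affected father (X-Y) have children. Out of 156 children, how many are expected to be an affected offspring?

Cross: X+X- × X-Y
Offspring: 1 X+X-, 1 X+Y, 1 X-X-, 1 X-Y
Probability of an affected offspring: 2/4 = 1/2
Expected count = 1/2 × 156 = 78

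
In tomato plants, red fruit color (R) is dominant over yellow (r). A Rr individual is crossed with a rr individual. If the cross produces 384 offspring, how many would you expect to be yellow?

Punnett square for Rr × rr:
Offspring genotypes: 2 Rr, 2 rr
red: 2, yellow: 2
yellow: 2 out of 4 → fraction 1/2
Expected count = 1/2 × 384 = 192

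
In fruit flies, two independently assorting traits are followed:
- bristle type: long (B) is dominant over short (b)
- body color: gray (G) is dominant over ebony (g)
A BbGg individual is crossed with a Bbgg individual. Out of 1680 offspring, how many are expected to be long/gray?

Dihybrid cross BbGg × Bbgg — consider each gene separately:
bristle type: Bb × Bb → 1 BB, 2 Bb, 1 bb → 3 B_ : 1 bb (out of 4)
body color: Gg × gg → 2 Gg, 2 gg → 2 G_ : 2 gg (out of 4)
Combine (counts out of 4 × 4 = 16): long/gray (B_G_) = 3×2 = 6; long/ebony (B_gg) = 3×2 = 6; short/gray (bbG_) = 1×2 = 2; short/ebony (bbgg) = 1×2 = 2
Phenotype counts (out of 16): 6 long/gray, 6 long/ebony, 2 short/gray, 2 short/ebony
long/gray: 6 out of 16 → fraction 3/8
Expected count = 3/8 × 1680 = 630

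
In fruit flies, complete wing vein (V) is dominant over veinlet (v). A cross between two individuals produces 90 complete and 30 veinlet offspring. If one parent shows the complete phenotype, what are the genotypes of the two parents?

Observed offspring: 90 complete, 30 veinlet
The observed ratio simplifies to 3:1. Veinlet (vv) offspring appear, so each parent must contribute one v allele. The parent stated to show complete carries V, so it is Vv. The other parent is then either Vv or vv: Vv × vv would give a 1:1 split, whereas Vv × Vv gives 3:1 — matching the data. So both parents are heterozygous (Vv × Vv).
Parent genotypes: Vv × Vv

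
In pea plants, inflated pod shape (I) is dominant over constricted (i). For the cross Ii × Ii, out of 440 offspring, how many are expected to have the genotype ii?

Punnett square for Ii × Ii:
Offspring genotypes: 1 II, 2 Ii, 1 ii
Total offspring: 4
Count with target: 1
Probability: 1/4
Expected count = 1/4 × 440 = 110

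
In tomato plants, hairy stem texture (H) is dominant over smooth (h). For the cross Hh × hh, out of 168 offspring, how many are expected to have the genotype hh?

Punnett square for Hh × hh:
Offspring genotypes: 2 Hh, 2 hh
Total offspring: 4
Count with target: 2
Probability: 2/4 = 1/2
Expected count = 1/2 × 168 = 84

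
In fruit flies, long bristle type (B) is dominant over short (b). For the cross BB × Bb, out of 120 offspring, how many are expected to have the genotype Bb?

Punnett square for BB × Bb:
Offspring genotypes: 2 BB, 2 Bb
Total offspring: 4
Count with target: 2
Probability: 2/4 = 1/2
Expected count = 1/2 × 120 = 60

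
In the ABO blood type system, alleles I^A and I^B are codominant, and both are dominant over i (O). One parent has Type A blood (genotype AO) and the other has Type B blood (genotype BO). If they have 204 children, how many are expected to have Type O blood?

Cross: AO × BO
Possible offspring genotypes: 1 AB, 1 AO, 1 BO, 1 OO
Blood type counts: 1 Type AB, 1 Type A, 1 Type B, 1 Type O
Probability of Type O: 1/4
Expected count = 1/4 × 204 = 51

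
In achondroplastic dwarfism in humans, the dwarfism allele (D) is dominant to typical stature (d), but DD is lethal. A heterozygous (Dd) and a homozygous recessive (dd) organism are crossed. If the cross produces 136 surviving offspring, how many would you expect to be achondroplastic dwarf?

Cross: Dd × dd
Punnett square offspring (before lethality): 2 Dd, 2 dd
No DD offspring are produced in this cross.
achondroplastic dwarf: 2 out of 4 → fraction 1/2
Expected count = 1/2 × 136 = 68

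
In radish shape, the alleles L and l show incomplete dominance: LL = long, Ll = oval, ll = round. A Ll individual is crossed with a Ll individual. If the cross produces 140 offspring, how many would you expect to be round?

Punnett square for Ll × Ll:
Offspring genotypes: 1 LL, 2 Ll, 1 ll
Phenotype counts: 1 long, 2 oval, 1 round
round: 1 out of 4 → fraction 1/4
Expected count = 1/4 × 140 = 35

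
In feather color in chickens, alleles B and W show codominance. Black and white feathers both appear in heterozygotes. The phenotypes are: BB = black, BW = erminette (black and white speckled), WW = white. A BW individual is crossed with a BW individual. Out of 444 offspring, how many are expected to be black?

Punnett square for BW × BW:
Offspring genotypes: 1 BB, 2 BW, 1 WW
Phenotype counts: 1 black, 2 erminette (black and white speckled), 1 white
black: 1 out of 4 → fraction 1/4
Expected count = 1/4 × 444 = 111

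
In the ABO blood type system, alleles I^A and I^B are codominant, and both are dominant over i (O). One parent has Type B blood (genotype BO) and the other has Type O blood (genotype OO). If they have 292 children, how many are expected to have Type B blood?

Cross: BO × OO
Possible offspring genotypes: 2 BO, 2 OO
Blood type counts: 2 Type B, 2 Type O
Probability of Type B: 2/4 = 1/2
Expected count = 1/2 × 292 = 146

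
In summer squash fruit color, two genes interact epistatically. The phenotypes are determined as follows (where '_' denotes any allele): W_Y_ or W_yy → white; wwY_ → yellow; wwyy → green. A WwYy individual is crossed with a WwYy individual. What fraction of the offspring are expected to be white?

Cross: WwYy × WwYy — consider each gene separately:
W gene: Ww × Ww → 1 WW, 2 Ww, 1 ww → 3 W_ : 1 ww (out of 4)
Y gene: Yy × Yy → 1 YY, 2 Yy, 1 yy → 3 Y_ : 1 yy (out of 4)
Genotype classes (out of 4 × 4 = 16): W_Y_ = 3×3 = 9; W_yy = 3×1 = 3; wwY_ = 1×3 = 3; wwyy = 1×1 = 1
Apply the phenotype rules: W_Y_ (9) + W_yy (3) → white; wwY_ (3) → yellow; wwyy (1) → green
Phenotype counts (out of 16): 12 white, 3 yellow, 1 green
white: 12 out of 16
Probability: 12/16 = 3/4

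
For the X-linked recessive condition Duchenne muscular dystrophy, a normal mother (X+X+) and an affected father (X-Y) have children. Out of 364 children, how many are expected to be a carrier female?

Cross: X+X+ × X-Y
Offspring: 2 X+X-, 2 X+Y
Probability of a carrier female: 2/4 = 1/2
Expected count = 1/2 × 364 = 182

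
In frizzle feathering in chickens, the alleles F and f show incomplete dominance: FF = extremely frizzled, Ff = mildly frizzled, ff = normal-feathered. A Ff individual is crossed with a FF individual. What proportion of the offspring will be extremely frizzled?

Punnett square for Ff × FF:
Offspring genotypes: 2 FF, 2 Ff
Phenotype counts: 2 extremely frizzled, 2 mildly frizzled
extremely frizzled: 2 out of 4
Probability: 2/4 = 1/2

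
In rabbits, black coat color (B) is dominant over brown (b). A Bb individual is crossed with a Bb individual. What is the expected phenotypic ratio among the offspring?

Punnett square for Bb × Bb:
Offspring genotypes: 1 BB, 2 Bb, 1 bb
black: 3, brown: 1
Ratio: 3:1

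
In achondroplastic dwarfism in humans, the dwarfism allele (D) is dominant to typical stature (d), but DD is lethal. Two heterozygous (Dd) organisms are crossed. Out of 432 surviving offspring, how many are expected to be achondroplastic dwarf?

Cross: Dd × Dd
Punnett square offspring (before lethality): 1 DD, 2 Dd, 1 dd
The DD genotype is lethal (embryos die); surviving offspring: 2 Dd, 1 dd
achondroplastic dwarf: 2 out of 3 → fraction 2/3
Expected count = 2/3 × 432 = 288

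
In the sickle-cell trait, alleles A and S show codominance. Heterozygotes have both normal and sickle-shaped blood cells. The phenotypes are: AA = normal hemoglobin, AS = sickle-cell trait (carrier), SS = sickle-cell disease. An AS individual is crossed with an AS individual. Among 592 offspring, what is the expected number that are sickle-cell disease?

Punnett square for AS × AS:
Offspring genotypes: 1 AA, 2 AS, 1 SS
Phenotype counts: 1 normal hemoglobin, 2 sickle-cell trait (carrier), 1 sickle-cell disease
sickle-cell disease: 1 out of 4 → fraction 1/4
Expected count = 1/4 × 592 = 148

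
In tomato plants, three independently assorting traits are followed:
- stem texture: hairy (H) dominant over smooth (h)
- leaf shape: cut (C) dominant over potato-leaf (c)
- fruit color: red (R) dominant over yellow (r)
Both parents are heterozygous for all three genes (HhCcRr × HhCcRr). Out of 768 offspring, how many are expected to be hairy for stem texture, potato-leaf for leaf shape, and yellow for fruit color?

Trihybrid cross: HhCcRr × HhCcRr
Each trait segregates independently with a 3:1 phenotypic ratio, so each gene contributes 3/4 (dominant) or 1/4 (recessive).
Target: hairy (stem texture), potato-leaf (leaf shape), yellow (fruit color)
Probability = product of independent per-trait probabilities
= 3/4 × 1/4 × 1/4 = 3/64
Expected count = 3/64 × 768 = 36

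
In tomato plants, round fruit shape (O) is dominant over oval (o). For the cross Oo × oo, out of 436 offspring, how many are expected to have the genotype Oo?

Punnett square for Oo × oo:
Offspring genotypes: 2 Oo, 2 oo
Total offspring: 4
Count with target: 2
Probability: 2/4 = 1/2
Expected count = 1/2 × 436 = 218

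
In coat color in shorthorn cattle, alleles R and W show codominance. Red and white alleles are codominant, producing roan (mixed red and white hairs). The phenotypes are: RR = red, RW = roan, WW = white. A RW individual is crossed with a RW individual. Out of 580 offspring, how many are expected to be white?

Punnett square for RW × RW:
Offspring genotypes: 1 RR, 2 RW, 1 WW
Phenotype counts: 1 red, 2 roan, 1 white
white: 1 out of 4 → fraction 1/4
Expected count = 1/4 × 580 = 145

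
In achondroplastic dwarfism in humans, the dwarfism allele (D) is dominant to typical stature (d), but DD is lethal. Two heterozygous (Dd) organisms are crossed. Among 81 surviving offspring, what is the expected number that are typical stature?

Cross: Dd × Dd
Punnett square offspring (before lethality): 1 DD, 2 Dd, 1 dd
The DD genotype is lethal (embryos die); surviving offspring: 2 Dd, 1 dd
typical stature: 1 out of 3 → fraction 1/3
Expected count = 1/3 × 81 = 27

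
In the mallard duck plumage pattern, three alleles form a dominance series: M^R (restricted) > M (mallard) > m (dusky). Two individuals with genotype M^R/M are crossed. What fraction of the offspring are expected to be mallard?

Cross: M^R/M × M^R/M
Allele dominance: M^R > M > m
Offspring genotypes: 1 M^R/M^R, 2 M^R/M, 1 M/M
Phenotype counts: 3 restricted, 1 mallard
mallard: 1 out of 4
Probability: 1/4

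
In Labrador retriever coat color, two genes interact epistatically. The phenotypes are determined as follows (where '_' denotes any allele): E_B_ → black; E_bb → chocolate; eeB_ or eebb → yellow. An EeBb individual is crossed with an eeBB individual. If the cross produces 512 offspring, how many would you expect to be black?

Cross: EeBb × eeBB — consider each gene separately:
E gene: Ee × ee → 2 Ee, 2 ee → 2 E_ : 2 ee (out of 4)
B gene: Bb × BB → 2 BB, 2 Bb → 4 B_ (out of 4)
Genotype classes (out of 4 × 4 = 16): E_B_ = 2×4 = 8; eeB_ = 2×4 = 8
Apply the phenotype rules: E_B_ (8) → black; eeB_ (8) → yellow
Phenotype counts (out of 16): 8 black, 8 yellow
black: 8 out of 16 → fraction 1/2
Expected count = 1/2 × 512 = 256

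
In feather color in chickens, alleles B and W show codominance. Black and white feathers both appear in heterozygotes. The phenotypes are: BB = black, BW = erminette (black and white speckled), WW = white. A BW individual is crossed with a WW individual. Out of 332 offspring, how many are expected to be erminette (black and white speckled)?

Punnett square for BW × WW:
Offspring genotypes: 2 BW, 2 WW
Phenotype counts: 2 erminette (black and white speckled), 2 white
erminette (black and white speckled): 2 out of 4 → fraction 1/2
Expected count = 1/2 × 332 = 166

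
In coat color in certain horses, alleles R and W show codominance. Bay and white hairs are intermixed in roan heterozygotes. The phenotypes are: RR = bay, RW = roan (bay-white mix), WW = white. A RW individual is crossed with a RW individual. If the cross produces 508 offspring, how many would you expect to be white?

Punnett square for RW × RW:
Offspring genotypes: 1 RR, 2 RW, 1 WW
Phenotype counts: 1 bay, 2 roan (bay-white mix), 1 white
white: 1 out of 4 → fraction 1/4
Expected count = 1/4 × 508 = 127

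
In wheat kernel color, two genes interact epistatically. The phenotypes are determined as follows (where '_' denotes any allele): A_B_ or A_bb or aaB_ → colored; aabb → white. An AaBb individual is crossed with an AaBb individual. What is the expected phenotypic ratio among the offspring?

Cross: AaBb × AaBb — consider each gene separately:
A gene: Aa × Aa → 1 AA, 2 Aa, 1 aa → 3 A_ : 1 aa (out of 4)
B gene: Bb × Bb → 1 BB, 2 Bb, 1 bb → 3 B_ : 1 bb (out of 4)
Genotype classes (out of 4 × 4 = 16): A_B_ = 3×3 = 9; A_bb = 3×1 = 3; aaB_ = 1×3 = 3; aabb = 1×1 = 1
Apply the phenotype rules: A_B_ (9) + A_bb (3) + aaB_ (3) → colored; aabb (1) → white
Phenotype counts (out of 16): 15 colored, 1 white
Ratio: 15 colored : 1 white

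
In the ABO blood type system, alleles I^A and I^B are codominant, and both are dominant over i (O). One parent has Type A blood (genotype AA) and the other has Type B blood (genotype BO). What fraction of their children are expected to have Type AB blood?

Cross: AA × BO
Possible offspring genotypes: 2 AB, 2 AO
Blood type counts: 2 Type AB, 2 Type A
Probability of Type AB: 2/4 = 1/2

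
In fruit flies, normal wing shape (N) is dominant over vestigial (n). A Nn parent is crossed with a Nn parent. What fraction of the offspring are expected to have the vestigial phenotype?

Punnett square for Nn × Nn:
Offspring genotypes: 1 NN, 2 Nn, 1 nn
Total offspring: 4
Count with target: 1
Probability: 1/4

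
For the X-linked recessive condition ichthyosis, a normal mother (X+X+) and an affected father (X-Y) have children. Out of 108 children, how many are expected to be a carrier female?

Cross: X+X+ × X-Y
Offspring: 2 X+X-, 2 X+Y
Probability of a carrier female: 2/4 = 1/2
Expected count = 1/2 × 108 = 54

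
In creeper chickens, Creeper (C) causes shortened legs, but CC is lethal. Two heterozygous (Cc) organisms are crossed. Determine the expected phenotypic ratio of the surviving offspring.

Cross: Cc × Cc
Punnett square offspring (before lethality): 1 CC, 2 Cc, 1 cc
The CC genotype is lethal (embryos die); surviving offspring: 2 Cc, 1 cc
Ratio: 2 creeper : 1 normal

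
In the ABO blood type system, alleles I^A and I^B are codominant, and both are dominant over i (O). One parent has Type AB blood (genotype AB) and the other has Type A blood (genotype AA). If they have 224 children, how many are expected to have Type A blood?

Cross: AB × AA
Possible offspring genotypes: 2 AA, 2 AB
Blood type counts: 2 Type A, 2 Type AB
Probability of Type A: 2/4 = 1/2
Expected count = 1/2 × 224 = 112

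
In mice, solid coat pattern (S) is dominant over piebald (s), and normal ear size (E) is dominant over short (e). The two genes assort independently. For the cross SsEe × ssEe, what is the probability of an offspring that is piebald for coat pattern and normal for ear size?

Dihybrid cross SsEe × ssEe — consider each gene separately:
coat pattern: Ss × ss → 2 Ss, 2 ss → 2 S_ : 2 ss (out of 4)
ear size: Ee × Ee → 1 EE, 2 Ee, 1 ee → 3 E_ : 1 ee (out of 4)
Looking for: piebald (ss) and normal (E_)
P(piebald) = 2/4, P(normal) = 3/4
P(both) = 2/4 × 3/4 = 6/16 = 3/8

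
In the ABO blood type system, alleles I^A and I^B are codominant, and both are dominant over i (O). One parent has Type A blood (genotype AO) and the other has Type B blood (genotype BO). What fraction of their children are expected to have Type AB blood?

Cross: AO × BO
Possible offspring genotypes: 1 AB, 1 AO, 1 BO, 1 OO
Blood type counts: 1 Type AB, 1 Type A, 1 Type B, 1 Type O
Probability of Type AB: 1/4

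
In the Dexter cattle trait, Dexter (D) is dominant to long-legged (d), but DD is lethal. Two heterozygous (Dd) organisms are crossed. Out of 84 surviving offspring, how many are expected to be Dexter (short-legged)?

Cross: Dd × Dd
Punnett square offspring (before lethality): 1 DD, 2 Dd, 1 dd
The DD genotype is lethal (embryos die); surviving offspring: 2 Dd, 1 dd
Dexter (short-legged): 2 out of 3 → fraction 2/3
Expected count = 2/3 × 84 = 56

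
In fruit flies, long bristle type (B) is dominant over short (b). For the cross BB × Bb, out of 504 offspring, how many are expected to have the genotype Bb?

Punnett square for BB × Bb:
Offspring genotypes: 2 BB, 2 Bb
Total offspring: 4
Count with target: 2
Probability: 2/4 = 1/2
Expected count = 1/2 × 504 = 252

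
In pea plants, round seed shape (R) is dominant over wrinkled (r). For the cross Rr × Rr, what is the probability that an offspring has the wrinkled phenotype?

Punnett square for Rr × Rr:
Offspring genotypes: 1 RR, 2 Rr, 1 rr
Total offspring: 4
Count with target: 1
Probability: 1/4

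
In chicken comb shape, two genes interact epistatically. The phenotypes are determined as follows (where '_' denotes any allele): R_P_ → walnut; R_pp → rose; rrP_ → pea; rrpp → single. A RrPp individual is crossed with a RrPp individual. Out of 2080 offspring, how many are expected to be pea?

Cross: RrPp × RrPp — consider each gene separately:
R gene: Rr × Rr → 1 RR, 2 Rr, 1 rr → 3 R_ : 1 rr (out of 4)
P gene: Pp × Pp → 1 PP, 2 Pp, 1 pp → 3 P_ : 1 pp (out of 4)
Genotype classes (out of 4 × 4 = 16): R_P_ = 3×3 = 9; R_pp = 3×1 = 3; rrP_ = 1×3 = 3; rrpp = 1×1 = 1
Apply the phenotype rules: R_P_ (9) → walnut; R_pp (3) → rose; rrP_ (3) → pea; rrpp (1) → single
Phenotype counts (out of 16): 9 walnut, 3 rose, 3 pea, 1 single
pea: 3 out of 16 → fraction 3/16
Expected count = 3/16 × 2080 = 390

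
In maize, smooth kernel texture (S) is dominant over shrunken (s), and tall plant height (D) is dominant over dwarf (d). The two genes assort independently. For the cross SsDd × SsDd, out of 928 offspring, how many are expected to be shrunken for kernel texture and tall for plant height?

Dihybrid cross SsDd × SsDd — consider each gene separately:
kernel texture: Ss × Ss → 1 SS, 2 Ss, 1 ss → 3 S_ : 1 ss (out of 4)
plant height: Dd × Dd → 1 DD, 2 Dd, 1 dd → 3 D_ : 1 dd (out of 4)
Looking for: shrunken (ss) and tall (D_)
P(shrunken) = 1/4, P(tall) = 3/4
P(both) = 1/4 × 3/4 = 3/16
Expected count = 3/16 × 928 = 174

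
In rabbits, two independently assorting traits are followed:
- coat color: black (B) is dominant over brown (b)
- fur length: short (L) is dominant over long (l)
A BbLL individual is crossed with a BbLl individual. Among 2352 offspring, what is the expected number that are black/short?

Dihybrid cross BbLL × BbLl — consider each gene separately:
coat color: Bb × Bb → 1 BB, 2 Bb, 1 bb → 3 B_ : 1 bb (out of 4)
fur length: LL × Ll → 2 LL, 2 Ll → 4 L_ (out of 4)
Combine (counts out of 4 × 4 = 16): black/short (B_L_) = 3×4 = 12; brown/short (bbL_) = 1×4 = 4
Phenotype counts (out of 16): 12 black/short, 4 brown/short
black/short: 12 out of 16 → fraction 3/4
Expected count = 3/4 × 2352 = 1764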